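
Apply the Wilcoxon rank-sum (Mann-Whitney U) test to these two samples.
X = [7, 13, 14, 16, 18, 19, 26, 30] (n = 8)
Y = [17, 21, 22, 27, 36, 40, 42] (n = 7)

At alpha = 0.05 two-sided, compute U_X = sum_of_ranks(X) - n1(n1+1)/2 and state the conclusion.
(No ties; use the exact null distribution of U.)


Step 1: Combine and sort all 15 observations; assign midranks.
sorted (value, group): (7,X), (13,X), (14,X), (16,X), (17,Y), (18,X), (19,X), (21,Y), (22,Y), (26,X), (27,Y), (30,X), (36,Y), (40,Y), (42,Y)
ranks: 7->1, 13->2, 14->3, 16->4, 17->5, 18->6, 19->7, 21->8, 22->9, 26->10, 27->11, 30->12, 36->13, 40->14, 42->15
Step 2: Rank sum for X: R1 = 1 + 2 + 3 + 4 + 6 + 7 + 10 + 12 = 45.
Step 3: U_X = R1 - n1(n1+1)/2 = 45 - 8*9/2 = 45 - 36 = 9.
       U_Y = n1*n2 - U_X = 56 - 9 = 47.
Step 4: No ties, so the exact null distribution of U (based on enumerating the C(15,8) = 6435 equally likely rank assignments) gives the two-sided p-value.
Step 5: p-value = 0.028904; compare to alpha = 0.05. reject H0.

U_X = 9, p = 0.028904, reject H0 at alpha = 0.05.


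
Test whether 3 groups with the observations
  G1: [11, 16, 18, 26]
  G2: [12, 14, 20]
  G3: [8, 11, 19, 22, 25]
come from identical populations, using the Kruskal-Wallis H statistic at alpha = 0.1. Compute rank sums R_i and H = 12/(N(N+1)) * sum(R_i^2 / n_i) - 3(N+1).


Step 1: Combine all N = 12 observations and assign midranks.
sorted (value, group, rank): (8,G3,1), (11,G1,2.5), (11,G3,2.5), (12,G2,4), (14,G2,5), (16,G1,6), (18,G1,7), (19,G3,8), (20,G2,9), (22,G3,10), (25,G3,11), (26,G1,12)
Step 2: Sum ranks within each group.
R_1 = 27.5 (n_1 = 4)
R_2 = 18 (n_2 = 3)
R_3 = 32.5 (n_3 = 5)
Step 3: H = 12/(N(N+1)) * sum(R_i^2/n_i) - 3(N+1)
     = 12/(12*13) * (27.5^2/4 + 18^2/3 + 32.5^2/5) - 3*13
     = 0.076923 * 508.312 - 39
     = 0.100962.
Step 4: Ties present; correction factor C = 1 - 6/(12^3 - 12) = 0.996503. Corrected H = 0.100962 / 0.996503 = 0.101316.
Step 5: Under H0, H ~ chi^2(2); p-value = 0.950604.
Step 6: alpha = 0.1. fail to reject H0.

H = 0.1013, df = 2, p = 0.950604, fail to reject H0.


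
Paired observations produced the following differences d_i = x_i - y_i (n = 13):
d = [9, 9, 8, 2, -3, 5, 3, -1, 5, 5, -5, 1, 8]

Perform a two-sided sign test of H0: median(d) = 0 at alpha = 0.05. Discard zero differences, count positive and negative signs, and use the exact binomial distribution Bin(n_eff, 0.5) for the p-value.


Step 1: Discard zero differences. Original n = 13; n_eff = number of nonzero differences = 13.
Nonzero differences (with sign): +9, +9, +8, +2, -3, +5, +3, -1, +5, +5, -5, +1, +8
Step 2: Count signs: positive = 10, negative = 3.
Step 3: Under H0: P(positive) = 0.5, so the number of positives S ~ Bin(13, 0.5).
Step 4: Two-sided exact p-value = sum of Bin(13,0.5) probabilities at or below the observed probability = 0.092285.
Step 5: alpha = 0.05. fail to reject H0.

n_eff = 13, pos = 10, neg = 3, p = 0.092285, fail to reject H0.


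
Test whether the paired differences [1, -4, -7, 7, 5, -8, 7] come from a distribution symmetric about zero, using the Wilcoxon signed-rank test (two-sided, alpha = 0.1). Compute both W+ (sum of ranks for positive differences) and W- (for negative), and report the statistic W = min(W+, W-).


Step 1: Drop any zero differences (none here) and take |d_i|.
|d| = [1, 4, 7, 7, 5, 8, 7]
Step 2: Midrank |d_i| (ties get averaged ranks).
ranks: |1|->1, |4|->2, |7|->5, |7|->5, |5|->3, |8|->7, |7|->5
Step 3: Attach original signs; sum ranks with positive sign and with negative sign.
W+ = 1 + 5 + 3 + 5 = 14
W- = 2 + 5 + 7 = 14
(Check: W+ + W- = 28 should equal n(n+1)/2 = 28.)
Step 4: Test statistic W = min(W+, W-) = 14.
Step 5: Ties in |d|, so use the tie-corrected normal approximation.
        E[W] = n(n+1)/4 = 7*8/4 = 14.
        Tie groups: |d|=7 (t=3); sum(t^3 - t) = 24.
        Var[W] = n(n+1)(2n+1)/24 - sum(t^3-t)/48 = 840/24 - 24/48 = 34.5.
        z = (W - E[W]) / sqrt(Var[W]) = (14 - 14) / 5.8737 = 0.0000.
        Two-sided p = 2*Phi(z) = 1.000000.
Step 6: alpha = 0.1. fail to reject H0.

W+ = 14, W- = 14, W = min = 14, p = 1.000000, fail to reject H0.


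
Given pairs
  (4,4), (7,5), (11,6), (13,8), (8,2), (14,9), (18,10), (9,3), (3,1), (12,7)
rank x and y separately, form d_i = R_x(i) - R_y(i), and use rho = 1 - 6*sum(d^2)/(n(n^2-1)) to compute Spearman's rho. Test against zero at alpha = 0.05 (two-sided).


Step 1: Rank x and y separately (midranks; no ties here).
rank(x): 4->2, 7->3, 11->6, 13->8, 8->4, 14->9, 18->10, 9->5, 3->1, 12->7
rank(y): 4->4, 5->5, 6->6, 8->8, 2->2, 9->9, 10->10, 3->3, 1->1, 7->7
Step 2: d_i = R_x(i) - R_y(i); compute d_i^2.
  (2-4)^2=4, (3-5)^2=4, (6-6)^2=0, (8-8)^2=0, (4-2)^2=4, (9-9)^2=0, (10-10)^2=0, (5-3)^2=4, (1-1)^2=0, (7-7)^2=0
sum(d^2) = 16.
Step 3: rho = 1 - 6*16 / (10*(10^2 - 1)) = 1 - 96/990 = 0.903030.
Step 4: Under H0, t = rho * sqrt((n-2)/(1-rho^2)) = 5.9457 ~ t(8).
Step 5: Two-sided p-value from the t-distribution with 8 df = 0.000344.
Step 6: alpha = 0.05. reject H0.

rho = 0.9030, p = 0.000344, reject H0 at alpha = 0.05.


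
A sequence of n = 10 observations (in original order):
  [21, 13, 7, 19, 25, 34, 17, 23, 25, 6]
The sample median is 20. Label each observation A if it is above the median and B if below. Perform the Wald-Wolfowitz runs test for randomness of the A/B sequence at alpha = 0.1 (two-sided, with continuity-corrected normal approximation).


Step 1: Compute median = 20; label A = above, B = below.
Labels in order: ABBBAABAAB  (n_A = 5, n_B = 5)
Step 2: Count runs R = 6.
Step 3: Under H0 (random ordering), E[R] = 2*n_A*n_B/(n_A+n_B) + 1 = 2*5*5/10 + 1 = 6.0000.
        Var[R] = 2*n_A*n_B*(2*n_A*n_B - n_A - n_B) / ((n_A+n_B)^2 * (n_A+n_B-1)) = 2000/900 = 2.2222.
        SD[R] = 1.4907.
Step 4: R = E[R], so z = 0 with no continuity correction.
Step 5: Two-sided p-value via normal approximation = 2*(1 - Phi(|z|)) = 1.000000.
Step 6: alpha = 0.1. fail to reject H0.

R = 6, z = 0.0000, p = 1.000000, fail to reject H0.


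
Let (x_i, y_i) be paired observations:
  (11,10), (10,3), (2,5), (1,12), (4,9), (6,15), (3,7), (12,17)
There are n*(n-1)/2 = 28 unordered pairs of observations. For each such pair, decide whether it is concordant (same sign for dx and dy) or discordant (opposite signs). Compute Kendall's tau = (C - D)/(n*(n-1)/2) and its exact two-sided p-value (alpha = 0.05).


Step 1: Enumerate the 28 unordered pairs (i,j) with i<j and classify each by sign(x_j-x_i) * sign(y_j-y_i).
  (1,2):dx=-1,dy=-7->C; (1,3):dx=-9,dy=-5->C; (1,4):dx=-10,dy=+2->D; (1,5):dx=-7,dy=-1->C
  (1,6):dx=-5,dy=+5->D; (1,7):dx=-8,dy=-3->C; (1,8):dx=+1,dy=+7->C; (2,3):dx=-8,dy=+2->D
  (2,4):dx=-9,dy=+9->D; (2,5):dx=-6,dy=+6->D; (2,6):dx=-4,dy=+12->D; (2,7):dx=-7,dy=+4->D
  (2,8):dx=+2,dy=+14->C; (3,4):dx=-1,dy=+7->D; (3,5):dx=+2,dy=+4->C; (3,6):dx=+4,dy=+10->C
  (3,7):dx=+1,dy=+2->C; (3,8):dx=+10,dy=+12->C; (4,5):dx=+3,dy=-3->D; (4,6):dx=+5,dy=+3->C
  (4,7):dx=+2,dy=-5->D; (4,8):dx=+11,dy=+5->C; (5,6):dx=+2,dy=+6->C; (5,7):dx=-1,dy=-2->C
  (5,8):dx=+8,dy=+8->C; (6,7):dx=-3,dy=-8->C; (6,8):dx=+6,dy=+2->C; (7,8):dx=+9,dy=+10->C
Step 2: C = 18, D = 10, total pairs = 28.
Step 3: tau = (C - D)/(n(n-1)/2) = (18 - 10)/28 = 0.285714.
Step 4: Exact two-sided p-value (enumerate n! = 40320 permutations of y under H0): p = 0.398760.
Step 5: alpha = 0.05. fail to reject H0.

tau_b = 0.2857 (C=18, D=10), p = 0.398760, fail to reject H0.


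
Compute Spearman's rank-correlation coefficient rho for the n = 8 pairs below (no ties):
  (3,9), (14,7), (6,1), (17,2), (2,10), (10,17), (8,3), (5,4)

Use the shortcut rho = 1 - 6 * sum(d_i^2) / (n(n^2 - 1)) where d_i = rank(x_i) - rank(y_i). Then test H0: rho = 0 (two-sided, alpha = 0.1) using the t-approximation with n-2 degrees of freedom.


Step 1: Rank x and y separately (midranks; no ties here).
rank(x): 3->2, 14->7, 6->4, 17->8, 2->1, 10->6, 8->5, 5->3
rank(y): 9->6, 7->5, 1->1, 2->2, 10->7, 17->8, 3->3, 4->4
Step 2: d_i = R_x(i) - R_y(i); compute d_i^2.
  (2-6)^2=16, (7-5)^2=4, (4-1)^2=9, (8-2)^2=36, (1-7)^2=36, (6-8)^2=4, (5-3)^2=4, (3-4)^2=1
sum(d^2) = 110.
Step 3: rho = 1 - 6*110 / (8*(8^2 - 1)) = 1 - 660/504 = -0.309524.
Step 4: Under H0, t = rho * sqrt((n-2)/(1-rho^2)) = -0.7973 ~ t(6).
Step 5: Two-sided p-value from the t-distribution with 6 df = 0.455645.
Step 6: alpha = 0.1. fail to reject H0.

rho = -0.3095, p = 0.455645, fail to reject H0 at alpha = 0.1.


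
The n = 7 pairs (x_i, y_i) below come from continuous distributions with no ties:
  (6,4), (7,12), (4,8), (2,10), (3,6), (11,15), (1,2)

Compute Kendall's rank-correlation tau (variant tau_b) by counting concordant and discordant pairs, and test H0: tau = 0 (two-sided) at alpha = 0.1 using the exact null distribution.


Step 1: Enumerate the 21 unordered pairs (i,j) with i<j and classify each by sign(x_j-x_i) * sign(y_j-y_i).
  (1,2):dx=+1,dy=+8->C; (1,3):dx=-2,dy=+4->D; (1,4):dx=-4,dy=+6->D; (1,5):dx=-3,dy=+2->D
  (1,6):dx=+5,dy=+11->C; (1,7):dx=-5,dy=-2->C; (2,3):dx=-3,dy=-4->C; (2,4):dx=-5,dy=-2->C
  (2,5):dx=-4,dy=-6->C; (2,6):dx=+4,dy=+3->C; (2,7):dx=-6,dy=-10->C; (3,4):dx=-2,dy=+2->D
  (3,5):dx=-1,dy=-2->C; (3,6):dx=+7,dy=+7->C; (3,7):dx=-3,dy=-6->C; (4,5):dx=+1,dy=-4->D
  (4,6):dx=+9,dy=+5->C; (4,7):dx=-1,dy=-8->C; (5,6):dx=+8,dy=+9->C; (5,7):dx=-2,dy=-4->C
  (6,7):dx=-10,dy=-13->C
Step 2: C = 16, D = 5, total pairs = 21.
Step 3: tau = (C - D)/(n(n-1)/2) = (16 - 5)/21 = 0.523810.
Step 4: Exact two-sided p-value (enumerate n! = 5040 permutations of y under H0): p = 0.136111.
Step 5: alpha = 0.1. fail to reject H0.

tau_b = 0.5238 (C=16, D=5), p = 0.136111, fail to reject H0.


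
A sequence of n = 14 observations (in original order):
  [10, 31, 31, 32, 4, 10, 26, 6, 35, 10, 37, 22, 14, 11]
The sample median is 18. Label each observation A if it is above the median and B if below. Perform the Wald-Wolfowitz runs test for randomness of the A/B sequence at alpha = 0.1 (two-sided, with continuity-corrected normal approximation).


Step 1: Compute median = 18; label A = above, B = below.
Labels in order: BAAABBABABAABB  (n_A = 7, n_B = 7)
Step 2: Count runs R = 9.
Step 3: Under H0 (random ordering), E[R] = 2*n_A*n_B/(n_A+n_B) + 1 = 2*7*7/14 + 1 = 8.0000.
        Var[R] = 2*n_A*n_B*(2*n_A*n_B - n_A - n_B) / ((n_A+n_B)^2 * (n_A+n_B-1)) = 8232/2548 = 3.2308.
        SD[R] = 1.7974.
Step 4: Continuity-corrected z = (R - 0.5 - E[R]) / SD[R] = (9 - 0.5 - 8.0000) / 1.7974 = 0.2782.
Step 5: Two-sided p-value via normal approximation = 2*(1 - Phi(|z|)) = 0.780879.
Step 6: alpha = 0.1. fail to reject H0.

R = 9, z = 0.2782, p = 0.780879, fail to reject H0.


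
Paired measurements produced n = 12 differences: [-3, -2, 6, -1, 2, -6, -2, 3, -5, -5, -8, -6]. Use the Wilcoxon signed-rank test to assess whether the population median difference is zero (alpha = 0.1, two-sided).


Step 1: Drop any zero differences (none here) and take |d_i|.
|d| = [3, 2, 6, 1, 2, 6, 2, 3, 5, 5, 8, 6]
Step 2: Midrank |d_i| (ties get averaged ranks).
ranks: |3|->5.5, |2|->3, |6|->10, |1|->1, |2|->3, |6|->10, |2|->3, |3|->5.5, |5|->7.5, |5|->7.5, |8|->12, |6|->10
Step 3: Attach original signs; sum ranks with positive sign and with negative sign.
W+ = 10 + 3 + 5.5 = 18.5
W- = 5.5 + 3 + 1 + 10 + 3 + 7.5 + 7.5 + 12 + 10 = 59.5
(Check: W+ + W- = 78 should equal n(n+1)/2 = 78.)
Step 4: Test statistic W = min(W+, W-) = 18.5.
Step 5: Ties in |d|, so use the tie-corrected normal approximation.
        E[W] = n(n+1)/4 = 12*13/4 = 39.
        Tie groups: |d|=2 (t=3), |d|=3 (t=2), |d|=5 (t=2), |d|=6 (t=3); sum(t^3 - t) = 60.
        Var[W] = n(n+1)(2n+1)/24 - sum(t^3-t)/48 = 3900/24 - 60/48 = 161.25.
        z = (W - E[W]) / sqrt(Var[W]) = (18.5 - 39) / 12.6984 = -1.6144.
        Two-sided p = 2*Phi(z) = 0.106446.
Step 6: alpha = 0.1. fail to reject H0.

W+ = 18.5, W- = 59.5, W = min = 18.5, p = 0.106446, fail to reject H0.


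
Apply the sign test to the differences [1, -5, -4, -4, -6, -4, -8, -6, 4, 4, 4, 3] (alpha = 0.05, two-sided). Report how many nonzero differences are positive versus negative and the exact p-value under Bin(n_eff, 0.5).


Step 1: Discard zero differences. Original n = 12; n_eff = number of nonzero differences = 12.
Nonzero differences (with sign): +1, -5, -4, -4, -6, -4, -8, -6, +4, +4, +4, +3
Step 2: Count signs: positive = 5, negative = 7.
Step 3: Under H0: P(positive) = 0.5, so the number of positives S ~ Bin(12, 0.5).
Step 4: Two-sided exact p-value = sum of Bin(12,0.5) probabilities at or below the observed probability = 0.774414.
Step 5: alpha = 0.05. fail to reject H0.

n_eff = 12, pos = 5, neg = 7, p = 0.774414, fail to reject H0.


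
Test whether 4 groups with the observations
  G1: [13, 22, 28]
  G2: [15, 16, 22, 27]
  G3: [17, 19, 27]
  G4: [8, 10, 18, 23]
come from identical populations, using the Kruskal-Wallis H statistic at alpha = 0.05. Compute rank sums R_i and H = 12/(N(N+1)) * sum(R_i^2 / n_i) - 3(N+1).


Step 1: Combine all N = 14 observations and assign midranks.
sorted (value, group, rank): (8,G4,1), (10,G4,2), (13,G1,3), (15,G2,4), (16,G2,5), (17,G3,6), (18,G4,7), (19,G3,8), (22,G1,9.5), (22,G2,9.5), (23,G4,11), (27,G2,12.5), (27,G3,12.5), (28,G1,14)
Step 2: Sum ranks within each group.
R_1 = 26.5 (n_1 = 3)
R_2 = 31 (n_2 = 4)
R_3 = 26.5 (n_3 = 3)
R_4 = 21 (n_4 = 4)
Step 3: H = 12/(N(N+1)) * sum(R_i^2/n_i) - 3(N+1)
     = 12/(14*15) * (26.5^2/3 + 31^2/4 + 26.5^2/3 + 21^2/4) - 3*15
     = 0.057143 * 818.667 - 45
     = 1.780952.
Step 4: Ties present; correction factor C = 1 - 12/(14^3 - 14) = 0.995604. Corrected H = 1.780952 / 0.995604 = 1.788815.
Step 5: Under H0, H ~ chi^2(3); p-value = 0.617372.
Step 6: alpha = 0.05. fail to reject H0.

H = 1.7888, df = 3, p = 0.617372, fail to reject H0.


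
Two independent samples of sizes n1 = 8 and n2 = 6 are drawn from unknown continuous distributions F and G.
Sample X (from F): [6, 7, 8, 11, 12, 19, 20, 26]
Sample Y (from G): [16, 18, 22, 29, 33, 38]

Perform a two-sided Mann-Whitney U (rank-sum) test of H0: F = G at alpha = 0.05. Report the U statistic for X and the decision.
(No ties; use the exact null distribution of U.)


Step 1: Combine and sort all 14 observations; assign midranks.
sorted (value, group): (6,X), (7,X), (8,X), (11,X), (12,X), (16,Y), (18,Y), (19,X), (20,X), (22,Y), (26,X), (29,Y), (33,Y), (38,Y)
ranks: 6->1, 7->2, 8->3, 11->4, 12->5, 16->6, 18->7, 19->8, 20->9, 22->10, 26->11, 29->12, 33->13, 38->14
Step 2: Rank sum for X: R1 = 1 + 2 + 3 + 4 + 5 + 8 + 9 + 11 = 43.
Step 3: U_X = R1 - n1(n1+1)/2 = 43 - 8*9/2 = 43 - 36 = 7.
       U_Y = n1*n2 - U_X = 48 - 7 = 41.
Step 4: No ties, so the exact null distribution of U (based on enumerating the C(14,8) = 3003 equally likely rank assignments) gives the two-sided p-value.
Step 5: p-value = 0.029304; compare to alpha = 0.05. reject H0.

U_X = 7, p = 0.029304, reject H0 at alpha = 0.05.


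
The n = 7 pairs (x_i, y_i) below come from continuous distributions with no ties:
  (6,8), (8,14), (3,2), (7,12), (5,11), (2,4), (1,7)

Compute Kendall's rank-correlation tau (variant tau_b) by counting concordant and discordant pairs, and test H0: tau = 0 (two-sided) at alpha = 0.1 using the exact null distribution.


Step 1: Enumerate the 21 unordered pairs (i,j) with i<j and classify each by sign(x_j-x_i) * sign(y_j-y_i).
  (1,2):dx=+2,dy=+6->C; (1,3):dx=-3,dy=-6->C; (1,4):dx=+1,dy=+4->C; (1,5):dx=-1,dy=+3->D
  (1,6):dx=-4,dy=-4->C; (1,7):dx=-5,dy=-1->C; (2,3):dx=-5,dy=-12->C; (2,4):dx=-1,dy=-2->C
  (2,5):dx=-3,dy=-3->C; (2,6):dx=-6,dy=-10->C; (2,7):dx=-7,dy=-7->C; (3,4):dx=+4,dy=+10->C
  (3,5):dx=+2,dy=+9->C; (3,6):dx=-1,dy=+2->D; (3,7):dx=-2,dy=+5->D; (4,5):dx=-2,dy=-1->C
  (4,6):dx=-5,dy=-8->C; (4,7):dx=-6,dy=-5->C; (5,6):dx=-3,dy=-7->C; (5,7):dx=-4,dy=-4->C
  (6,7):dx=-1,dy=+3->D
Step 2: C = 17, D = 4, total pairs = 21.
Step 3: tau = (C - D)/(n(n-1)/2) = (17 - 4)/21 = 0.619048.
Step 4: Exact two-sided p-value (enumerate n! = 5040 permutations of y under H0): p = 0.069048.
Step 5: alpha = 0.1. reject H0.

tau_b = 0.6190 (C=17, D=4), p = 0.069048, reject H0.


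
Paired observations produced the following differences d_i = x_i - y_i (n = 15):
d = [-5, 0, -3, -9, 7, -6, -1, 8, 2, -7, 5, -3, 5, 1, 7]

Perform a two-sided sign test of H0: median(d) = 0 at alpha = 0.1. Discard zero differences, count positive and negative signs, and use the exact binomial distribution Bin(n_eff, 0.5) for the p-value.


Step 1: Discard zero differences. Original n = 15; n_eff = number of nonzero differences = 14.
Nonzero differences (with sign): -5, -3, -9, +7, -6, -1, +8, +2, -7, +5, -3, +5, +1, +7
Step 2: Count signs: positive = 7, negative = 7.
Step 3: Under H0: P(positive) = 0.5, so the number of positives S ~ Bin(14, 0.5).
Step 4: Two-sided exact p-value = sum of Bin(14,0.5) probabilities at or below the observed probability = 1.000000.
Step 5: alpha = 0.1. fail to reject H0.

n_eff = 14, pos = 7, neg = 7, p = 1.000000, fail to reject H0.


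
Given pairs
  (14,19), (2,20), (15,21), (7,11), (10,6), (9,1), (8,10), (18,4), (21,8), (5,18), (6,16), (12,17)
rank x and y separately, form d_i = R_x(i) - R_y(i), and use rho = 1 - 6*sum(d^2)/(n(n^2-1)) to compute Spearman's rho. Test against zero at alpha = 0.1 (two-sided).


Step 1: Rank x and y separately (midranks; no ties here).
rank(x): 14->9, 2->1, 15->10, 7->4, 10->7, 9->6, 8->5, 18->11, 21->12, 5->2, 6->3, 12->8
rank(y): 19->10, 20->11, 21->12, 11->6, 6->3, 1->1, 10->5, 4->2, 8->4, 18->9, 16->7, 17->8
Step 2: d_i = R_x(i) - R_y(i); compute d_i^2.
  (9-10)^2=1, (1-11)^2=100, (10-12)^2=4, (4-6)^2=4, (7-3)^2=16, (6-1)^2=25, (5-5)^2=0, (11-2)^2=81, (12-4)^2=64, (2-9)^2=49, (3-7)^2=16, (8-8)^2=0
sum(d^2) = 360.
Step 3: rho = 1 - 6*360 / (12*(12^2 - 1)) = 1 - 2160/1716 = -0.258741.
Step 4: Under H0, t = rho * sqrt((n-2)/(1-rho^2)) = -0.8471 ~ t(10).
Step 5: Two-sided p-value from the t-distribution with 10 df = 0.416775.
Step 6: alpha = 0.1. fail to reject H0.

rho = -0.2587, p = 0.416775, fail to reject H0 at alpha = 0.1.


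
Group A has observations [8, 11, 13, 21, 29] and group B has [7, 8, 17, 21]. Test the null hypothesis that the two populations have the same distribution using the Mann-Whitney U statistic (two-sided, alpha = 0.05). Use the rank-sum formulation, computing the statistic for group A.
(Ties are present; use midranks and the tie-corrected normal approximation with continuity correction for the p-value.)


Step 1: Combine and sort all 9 observations; assign midranks.
sorted (value, group): (7,Y), (8,X), (8,Y), (11,X), (13,X), (17,Y), (21,X), (21,Y), (29,X)
ranks: 7->1, 8->2.5, 8->2.5, 11->4, 13->5, 17->6, 21->7.5, 21->7.5, 29->9
Step 2: Rank sum for X: R1 = 2.5 + 4 + 5 + 7.5 + 9 = 28.
Step 3: U_X = R1 - n1(n1+1)/2 = 28 - 5*6/2 = 28 - 15 = 13.
       U_Y = n1*n2 - U_X = 20 - 13 = 7.
Step 4: Ties are present, so use the tie-corrected normal approximation (with continuity correction) for the p-value.
Step 5: p-value = 0.536878; compare to alpha = 0.05. fail to reject H0.

U_X = 13, p = 0.536878, fail to reject H0 at alpha = 0.05.


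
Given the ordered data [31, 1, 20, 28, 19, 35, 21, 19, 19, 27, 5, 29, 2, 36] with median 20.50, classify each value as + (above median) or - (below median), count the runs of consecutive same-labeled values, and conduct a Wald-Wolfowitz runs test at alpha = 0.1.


Step 1: Compute median = 20.50; label A = above, B = below.
Labels in order: ABBABAABBABABA  (n_A = 7, n_B = 7)
Step 2: Count runs R = 11.
Step 3: Under H0 (random ordering), E[R] = 2*n_A*n_B/(n_A+n_B) + 1 = 2*7*7/14 + 1 = 8.0000.
        Var[R] = 2*n_A*n_B*(2*n_A*n_B - n_A - n_B) / ((n_A+n_B)^2 * (n_A+n_B-1)) = 8232/2548 = 3.2308.
        SD[R] = 1.7974.
Step 4: Continuity-corrected z = (R - 0.5 - E[R]) / SD[R] = (11 - 0.5 - 8.0000) / 1.7974 = 1.3909.
Step 5: Two-sided p-value via normal approximation = 2*(1 - Phi(|z|)) = 0.164264.
Step 6: alpha = 0.1. fail to reject H0.

R = 11, z = 1.3909, p = 0.164264, fail to reject H0.


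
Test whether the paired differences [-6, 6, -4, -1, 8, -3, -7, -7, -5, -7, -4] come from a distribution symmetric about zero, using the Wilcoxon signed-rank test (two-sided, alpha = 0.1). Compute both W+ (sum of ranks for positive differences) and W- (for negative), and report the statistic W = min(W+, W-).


Step 1: Drop any zero differences (none here) and take |d_i|.
|d| = [6, 6, 4, 1, 8, 3, 7, 7, 5, 7, 4]
Step 2: Midrank |d_i| (ties get averaged ranks).
ranks: |6|->6.5, |6|->6.5, |4|->3.5, |1|->1, |8|->11, |3|->2, |7|->9, |7|->9, |5|->5, |7|->9, |4|->3.5
Step 3: Attach original signs; sum ranks with positive sign and with negative sign.
W+ = 6.5 + 11 = 17.5
W- = 6.5 + 3.5 + 1 + 2 + 9 + 9 + 5 + 9 + 3.5 = 48.5
(Check: W+ + W- = 66 should equal n(n+1)/2 = 66.)
Step 4: Test statistic W = min(W+, W-) = 17.5.
Step 5: Ties in |d|, so use the tie-corrected normal approximation.
        E[W] = n(n+1)/4 = 11*12/4 = 33.
        Tie groups: |d|=4 (t=2), |d|=6 (t=2), |d|=7 (t=3); sum(t^3 - t) = 36.
        Var[W] = n(n+1)(2n+1)/24 - sum(t^3-t)/48 = 3036/24 - 36/48 = 125.75.
        z = (W - E[W]) / sqrt(Var[W]) = (17.5 - 33) / 11.2138 = -1.3822.
        Two-sided p = 2*Phi(z) = 0.166904.
Step 6: alpha = 0.1. fail to reject H0.

W+ = 17.5, W- = 48.5, W = min = 17.5, p = 0.166904, fail to reject H0.


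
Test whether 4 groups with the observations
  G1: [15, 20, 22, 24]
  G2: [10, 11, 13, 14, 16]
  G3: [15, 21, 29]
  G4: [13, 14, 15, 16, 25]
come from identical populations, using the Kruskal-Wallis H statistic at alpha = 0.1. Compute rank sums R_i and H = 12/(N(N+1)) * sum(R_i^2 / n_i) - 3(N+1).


Step 1: Combine all N = 17 observations and assign midranks.
sorted (value, group, rank): (10,G2,1), (11,G2,2), (13,G2,3.5), (13,G4,3.5), (14,G2,5.5), (14,G4,5.5), (15,G1,8), (15,G3,8), (15,G4,8), (16,G2,10.5), (16,G4,10.5), (20,G1,12), (21,G3,13), (22,G1,14), (24,G1,15), (25,G4,16), (29,G3,17)
Step 2: Sum ranks within each group.
R_1 = 49 (n_1 = 4)
R_2 = 22.5 (n_2 = 5)
R_3 = 38 (n_3 = 3)
R_4 = 43.5 (n_4 = 5)
Step 3: H = 12/(N(N+1)) * sum(R_i^2/n_i) - 3(N+1)
     = 12/(17*18) * (49^2/4 + 22.5^2/5 + 38^2/3 + 43.5^2/5) - 3*18
     = 0.039216 * 1561.28 - 54
     = 7.226797.
Step 4: Ties present; correction factor C = 1 - 42/(17^3 - 17) = 0.991422. Corrected H = 7.226797 / 0.991422 = 7.289328.
Step 5: Under H0, H ~ chi^2(3); p-value = 0.063226.
Step 6: alpha = 0.1. reject H0.

H = 7.2893, df = 3, p = 0.063226, reject H0.


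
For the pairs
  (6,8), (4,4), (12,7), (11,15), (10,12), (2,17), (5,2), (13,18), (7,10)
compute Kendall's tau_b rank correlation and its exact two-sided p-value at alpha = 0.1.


Step 1: Enumerate the 36 unordered pairs (i,j) with i<j and classify each by sign(x_j-x_i) * sign(y_j-y_i).
  (1,2):dx=-2,dy=-4->C; (1,3):dx=+6,dy=-1->D; (1,4):dx=+5,dy=+7->C; (1,5):dx=+4,dy=+4->C
  (1,6):dx=-4,dy=+9->D; (1,7):dx=-1,dy=-6->C; (1,8):dx=+7,dy=+10->C; (1,9):dx=+1,dy=+2->C
  (2,3):dx=+8,dy=+3->C; (2,4):dx=+7,dy=+11->C; (2,5):dx=+6,dy=+8->C; (2,6):dx=-2,dy=+13->D
  (2,7):dx=+1,dy=-2->D; (2,8):dx=+9,dy=+14->C; (2,9):dx=+3,dy=+6->C; (3,4):dx=-1,dy=+8->D
  (3,5):dx=-2,dy=+5->D; (3,6):dx=-10,dy=+10->D; (3,7):dx=-7,dy=-5->C; (3,8):dx=+1,dy=+11->C
  (3,9):dx=-5,dy=+3->D; (4,5):dx=-1,dy=-3->C; (4,6):dx=-9,dy=+2->D; (4,7):dx=-6,dy=-13->C
  (4,8):dx=+2,dy=+3->C; (4,9):dx=-4,dy=-5->C; (5,6):dx=-8,dy=+5->D; (5,7):dx=-5,dy=-10->C
  (5,8):dx=+3,dy=+6->C; (5,9):dx=-3,dy=-2->C; (6,7):dx=+3,dy=-15->D; (6,8):dx=+11,dy=+1->C
  (6,9):dx=+5,dy=-7->D; (7,8):dx=+8,dy=+16->C; (7,9):dx=+2,dy=+8->C; (8,9):dx=-6,dy=-8->C
Step 2: C = 24, D = 12, total pairs = 36.
Step 3: tau = (C - D)/(n(n-1)/2) = (24 - 12)/36 = 0.333333.
Step 4: Exact two-sided p-value (enumerate n! = 362880 permutations of y under H0): p = 0.259518.
Step 5: alpha = 0.1. fail to reject H0.

tau_b = 0.3333 (C=24, D=12), p = 0.259518, fail to reject H0.


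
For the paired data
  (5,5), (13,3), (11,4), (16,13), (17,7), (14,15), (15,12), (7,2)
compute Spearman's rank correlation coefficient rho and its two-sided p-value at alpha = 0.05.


Step 1: Rank x and y separately (midranks; no ties here).
rank(x): 5->1, 13->4, 11->3, 16->7, 17->8, 14->5, 15->6, 7->2
rank(y): 5->4, 3->2, 4->3, 13->7, 7->5, 15->8, 12->6, 2->1
Step 2: d_i = R_x(i) - R_y(i); compute d_i^2.
  (1-4)^2=9, (4-2)^2=4, (3-3)^2=0, (7-7)^2=0, (8-5)^2=9, (5-8)^2=9, (6-6)^2=0, (2-1)^2=1
sum(d^2) = 32.
Step 3: rho = 1 - 6*32 / (8*(8^2 - 1)) = 1 - 192/504 = 0.619048.
Step 4: Under H0, t = rho * sqrt((n-2)/(1-rho^2)) = 1.9308 ~ t(6).
Step 5: Two-sided p-value from the t-distribution with 6 df = 0.101733.
Step 6: alpha = 0.05. fail to reject H0.

rho = 0.6190, p = 0.101733, fail to reject H0 at alpha = 0.05.


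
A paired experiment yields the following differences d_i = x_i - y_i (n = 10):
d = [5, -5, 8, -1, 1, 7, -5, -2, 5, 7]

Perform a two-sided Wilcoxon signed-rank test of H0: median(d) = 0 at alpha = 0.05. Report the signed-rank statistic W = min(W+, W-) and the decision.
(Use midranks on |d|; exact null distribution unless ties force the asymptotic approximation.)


Step 1: Drop any zero differences (none here) and take |d_i|.
|d| = [5, 5, 8, 1, 1, 7, 5, 2, 5, 7]
Step 2: Midrank |d_i| (ties get averaged ranks).
ranks: |5|->5.5, |5|->5.5, |8|->10, |1|->1.5, |1|->1.5, |7|->8.5, |5|->5.5, |2|->3, |5|->5.5, |7|->8.5
Step 3: Attach original signs; sum ranks with positive sign and with negative sign.
W+ = 5.5 + 10 + 1.5 + 8.5 + 5.5 + 8.5 = 39.5
W- = 5.5 + 1.5 + 5.5 + 3 = 15.5
(Check: W+ + W- = 55 should equal n(n+1)/2 = 55.)
Step 4: Test statistic W = min(W+, W-) = 15.5.
Step 5: Ties in |d|, so use the tie-corrected normal approximation.
        E[W] = n(n+1)/4 = 10*11/4 = 27.5.
        Tie groups: |d|=1 (t=2), |d|=5 (t=4), |d|=7 (t=2); sum(t^3 - t) = 72.
        Var[W] = n(n+1)(2n+1)/24 - sum(t^3-t)/48 = 2310/24 - 72/48 = 94.75.
        z = (W - E[W]) / sqrt(Var[W]) = (15.5 - 27.5) / 9.7340 = -1.2328.
        Two-sided p = 2*Phi(z) = 0.217651.
Step 6: alpha = 0.05. fail to reject H0.

W+ = 39.5, W- = 15.5, W = min = 15.5, p = 0.217651, fail to reject H0.


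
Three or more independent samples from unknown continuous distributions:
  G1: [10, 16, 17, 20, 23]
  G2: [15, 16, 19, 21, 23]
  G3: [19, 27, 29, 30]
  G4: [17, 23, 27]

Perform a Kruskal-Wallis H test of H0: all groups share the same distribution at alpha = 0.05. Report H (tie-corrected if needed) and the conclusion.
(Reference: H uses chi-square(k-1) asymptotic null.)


Step 1: Combine all N = 17 observations and assign midranks.
sorted (value, group, rank): (10,G1,1), (15,G2,2), (16,G1,3.5), (16,G2,3.5), (17,G1,5.5), (17,G4,5.5), (19,G2,7.5), (19,G3,7.5), (20,G1,9), (21,G2,10), (23,G1,12), (23,G2,12), (23,G4,12), (27,G3,14.5), (27,G4,14.5), (29,G3,16), (30,G3,17)
Step 2: Sum ranks within each group.
R_1 = 31 (n_1 = 5)
R_2 = 35 (n_2 = 5)
R_3 = 55 (n_3 = 4)
R_4 = 32 (n_4 = 3)
Step 3: H = 12/(N(N+1)) * sum(R_i^2/n_i) - 3(N+1)
     = 12/(17*18) * (31^2/5 + 35^2/5 + 55^2/4 + 32^2/3) - 3*18
     = 0.039216 * 1534.78 - 54
     = 6.187582.
Step 4: Ties present; correction factor C = 1 - 48/(17^3 - 17) = 0.990196. Corrected H = 6.187582 / 0.990196 = 6.248845.
Step 5: Under H0, H ~ chi^2(3); p-value = 0.100111.
Step 6: alpha = 0.05. fail to reject H0.

H = 6.2488, df = 3, p = 0.100111, fail to reject H0.


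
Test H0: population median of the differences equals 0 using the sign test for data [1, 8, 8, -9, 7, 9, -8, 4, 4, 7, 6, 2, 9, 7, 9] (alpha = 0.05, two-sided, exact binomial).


Step 1: Discard zero differences. Original n = 15; n_eff = number of nonzero differences = 15.
Nonzero differences (with sign): +1, +8, +8, -9, +7, +9, -8, +4, +4, +7, +6, +2, +9, +7, +9
Step 2: Count signs: positive = 13, negative = 2.
Step 3: Under H0: P(positive) = 0.5, so the number of positives S ~ Bin(15, 0.5).
Step 4: Two-sided exact p-value = sum of Bin(15,0.5) probabilities at or below the observed probability = 0.007385.
Step 5: alpha = 0.05. reject H0.

n_eff = 15, pos = 13, neg = 2, p = 0.007385, reject H0.


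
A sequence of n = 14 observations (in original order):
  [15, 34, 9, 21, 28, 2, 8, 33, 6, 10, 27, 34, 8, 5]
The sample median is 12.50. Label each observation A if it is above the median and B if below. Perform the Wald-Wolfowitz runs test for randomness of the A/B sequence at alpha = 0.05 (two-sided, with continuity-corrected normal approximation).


Step 1: Compute median = 12.50; label A = above, B = below.
Labels in order: AABAABBABBAABB  (n_A = 7, n_B = 7)
Step 2: Count runs R = 8.
Step 3: Under H0 (random ordering), E[R] = 2*n_A*n_B/(n_A+n_B) + 1 = 2*7*7/14 + 1 = 8.0000.
        Var[R] = 2*n_A*n_B*(2*n_A*n_B - n_A - n_B) / ((n_A+n_B)^2 * (n_A+n_B-1)) = 8232/2548 = 3.2308.
        SD[R] = 1.7974.
Step 4: R = E[R], so z = 0 with no continuity correction.
Step 5: Two-sided p-value via normal approximation = 2*(1 - Phi(|z|)) = 1.000000.
Step 6: alpha = 0.05. fail to reject H0.

R = 8, z = 0.0000, p = 1.000000, fail to reject H0.


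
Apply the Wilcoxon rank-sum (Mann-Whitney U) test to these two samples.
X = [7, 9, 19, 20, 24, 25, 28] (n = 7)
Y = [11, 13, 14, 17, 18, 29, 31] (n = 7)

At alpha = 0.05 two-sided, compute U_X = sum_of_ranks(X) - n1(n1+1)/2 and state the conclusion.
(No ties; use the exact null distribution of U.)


Step 1: Combine and sort all 14 observations; assign midranks.
sorted (value, group): (7,X), (9,X), (11,Y), (13,Y), (14,Y), (17,Y), (18,Y), (19,X), (20,X), (24,X), (25,X), (28,X), (29,Y), (31,Y)
ranks: 7->1, 9->2, 11->3, 13->4, 14->5, 17->6, 18->7, 19->8, 20->9, 24->10, 25->11, 28->12, 29->13, 31->14
Step 2: Rank sum for X: R1 = 1 + 2 + 8 + 9 + 10 + 11 + 12 = 53.
Step 3: U_X = R1 - n1(n1+1)/2 = 53 - 7*8/2 = 53 - 28 = 25.
       U_Y = n1*n2 - U_X = 49 - 25 = 24.
Step 4: No ties, so the exact null distribution of U (based on enumerating the C(14,7) = 3432 equally likely rank assignments) gives the two-sided p-value.
Step 5: p-value = 1.000000; compare to alpha = 0.05. fail to reject H0.

U_X = 25, p = 1.000000, fail to reject H0 at alpha = 0.05.


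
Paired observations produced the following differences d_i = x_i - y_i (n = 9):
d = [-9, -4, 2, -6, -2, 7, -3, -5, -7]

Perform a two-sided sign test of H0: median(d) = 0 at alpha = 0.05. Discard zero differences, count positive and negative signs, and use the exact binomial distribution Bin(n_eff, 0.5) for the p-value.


Step 1: Discard zero differences. Original n = 9; n_eff = number of nonzero differences = 9.
Nonzero differences (with sign): -9, -4, +2, -6, -2, +7, -3, -5, -7
Step 2: Count signs: positive = 2, negative = 7.
Step 3: Under H0: P(positive) = 0.5, so the number of positives S ~ Bin(9, 0.5).
Step 4: Two-sided exact p-value = sum of Bin(9,0.5) probabilities at or below the observed probability = 0.179688.
Step 5: alpha = 0.05. fail to reject H0.

n_eff = 9, pos = 2, neg = 7, p = 0.179688, fail to reject H0.


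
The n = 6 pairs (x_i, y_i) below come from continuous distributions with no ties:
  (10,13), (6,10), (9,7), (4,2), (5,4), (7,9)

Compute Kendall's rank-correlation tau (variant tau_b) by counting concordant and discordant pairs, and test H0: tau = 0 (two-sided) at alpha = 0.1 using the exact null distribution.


Step 1: Enumerate the 15 unordered pairs (i,j) with i<j and classify each by sign(x_j-x_i) * sign(y_j-y_i).
  (1,2):dx=-4,dy=-3->C; (1,3):dx=-1,dy=-6->C; (1,4):dx=-6,dy=-11->C; (1,5):dx=-5,dy=-9->C
  (1,6):dx=-3,dy=-4->C; (2,3):dx=+3,dy=-3->D; (2,4):dx=-2,dy=-8->C; (2,5):dx=-1,dy=-6->C
  (2,6):dx=+1,dy=-1->D; (3,4):dx=-5,dy=-5->C; (3,5):dx=-4,dy=-3->C; (3,6):dx=-2,dy=+2->D
  (4,5):dx=+1,dy=+2->C; (4,6):dx=+3,dy=+7->C; (5,6):dx=+2,dy=+5->C
Step 2: C = 12, D = 3, total pairs = 15.
Step 3: tau = (C - D)/(n(n-1)/2) = (12 - 3)/15 = 0.600000.
Step 4: Exact two-sided p-value (enumerate n! = 720 permutations of y under H0): p = 0.136111.
Step 5: alpha = 0.1. fail to reject H0.

tau_b = 0.6000 (C=12, D=3), p = 0.136111, fail to reject H0.


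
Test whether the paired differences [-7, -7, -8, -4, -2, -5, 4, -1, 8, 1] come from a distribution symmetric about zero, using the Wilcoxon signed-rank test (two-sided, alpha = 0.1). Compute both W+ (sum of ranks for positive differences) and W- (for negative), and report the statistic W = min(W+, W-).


Step 1: Drop any zero differences (none here) and take |d_i|.
|d| = [7, 7, 8, 4, 2, 5, 4, 1, 8, 1]
Step 2: Midrank |d_i| (ties get averaged ranks).
ranks: |7|->7.5, |7|->7.5, |8|->9.5, |4|->4.5, |2|->3, |5|->6, |4|->4.5, |1|->1.5, |8|->9.5, |1|->1.5
Step 3: Attach original signs; sum ranks with positive sign and with negative sign.
W+ = 4.5 + 9.5 + 1.5 = 15.5
W- = 7.5 + 7.5 + 9.5 + 4.5 + 3 + 6 + 1.5 = 39.5
(Check: W+ + W- = 55 should equal n(n+1)/2 = 55.)
Step 4: Test statistic W = min(W+, W-) = 15.5.
Step 5: Ties in |d|, so use the tie-corrected normal approximation.
        E[W] = n(n+1)/4 = 10*11/4 = 27.5.
        Tie groups: |d|=1 (t=2), |d|=4 (t=2), |d|=7 (t=2), |d|=8 (t=2); sum(t^3 - t) = 24.
        Var[W] = n(n+1)(2n+1)/24 - sum(t^3-t)/48 = 2310/24 - 24/48 = 95.75.
        z = (W - E[W]) / sqrt(Var[W]) = (15.5 - 27.5) / 9.7852 = -1.2263.
        Two-sided p = 2*Phi(z) = 0.220070.
Step 6: alpha = 0.1. fail to reject H0.

W+ = 15.5, W- = 39.5, W = min = 15.5, p = 0.220070, fail to reject H0.


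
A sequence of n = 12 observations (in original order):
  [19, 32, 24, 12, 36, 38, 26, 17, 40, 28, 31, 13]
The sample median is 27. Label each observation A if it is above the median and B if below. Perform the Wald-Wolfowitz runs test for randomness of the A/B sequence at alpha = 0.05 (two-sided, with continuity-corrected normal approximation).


Step 1: Compute median = 27; label A = above, B = below.
Labels in order: BABBAABBAAAB  (n_A = 6, n_B = 6)
Step 2: Count runs R = 7.
Step 3: Under H0 (random ordering), E[R] = 2*n_A*n_B/(n_A+n_B) + 1 = 2*6*6/12 + 1 = 7.0000.
        Var[R] = 2*n_A*n_B*(2*n_A*n_B - n_A - n_B) / ((n_A+n_B)^2 * (n_A+n_B-1)) = 4320/1584 = 2.7273.
        SD[R] = 1.6514.
Step 4: R = E[R], so z = 0 with no continuity correction.
Step 5: Two-sided p-value via normal approximation = 2*(1 - Phi(|z|)) = 1.000000.
Step 6: alpha = 0.05. fail to reject H0.

R = 7, z = 0.0000, p = 1.000000, fail to reject H0.


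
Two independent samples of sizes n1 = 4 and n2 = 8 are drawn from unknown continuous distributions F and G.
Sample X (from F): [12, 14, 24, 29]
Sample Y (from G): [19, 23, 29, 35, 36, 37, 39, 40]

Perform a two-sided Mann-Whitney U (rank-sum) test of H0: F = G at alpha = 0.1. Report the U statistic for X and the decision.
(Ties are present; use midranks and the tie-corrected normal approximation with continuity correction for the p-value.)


Step 1: Combine and sort all 12 observations; assign midranks.
sorted (value, group): (12,X), (14,X), (19,Y), (23,Y), (24,X), (29,X), (29,Y), (35,Y), (36,Y), (37,Y), (39,Y), (40,Y)
ranks: 12->1, 14->2, 19->3, 23->4, 24->5, 29->6.5, 29->6.5, 35->8, 36->9, 37->10, 39->11, 40->12
Step 2: Rank sum for X: R1 = 1 + 2 + 5 + 6.5 = 14.5.
Step 3: U_X = R1 - n1(n1+1)/2 = 14.5 - 4*5/2 = 14.5 - 10 = 4.5.
       U_Y = n1*n2 - U_X = 32 - 4.5 = 27.5.
Step 4: Ties are present, so use the tie-corrected normal approximation (with continuity correction) for the p-value.
Step 5: p-value = 0.061271; compare to alpha = 0.1. reject H0.

U_X = 4.5, p = 0.061271, reject H0 at alpha = 0.1.


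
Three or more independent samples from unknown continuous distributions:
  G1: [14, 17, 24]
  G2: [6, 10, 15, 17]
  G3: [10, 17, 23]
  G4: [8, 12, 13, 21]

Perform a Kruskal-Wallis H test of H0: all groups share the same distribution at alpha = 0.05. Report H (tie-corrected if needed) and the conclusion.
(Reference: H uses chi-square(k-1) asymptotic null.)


Step 1: Combine all N = 14 observations and assign midranks.
sorted (value, group, rank): (6,G2,1), (8,G4,2), (10,G2,3.5), (10,G3,3.5), (12,G4,5), (13,G4,6), (14,G1,7), (15,G2,8), (17,G1,10), (17,G2,10), (17,G3,10), (21,G4,12), (23,G3,13), (24,G1,14)
Step 2: Sum ranks within each group.
R_1 = 31 (n_1 = 3)
R_2 = 22.5 (n_2 = 4)
R_3 = 26.5 (n_3 = 3)
R_4 = 25 (n_4 = 4)
Step 3: H = 12/(N(N+1)) * sum(R_i^2/n_i) - 3(N+1)
     = 12/(14*15) * (31^2/3 + 22.5^2/4 + 26.5^2/3 + 25^2/4) - 3*15
     = 0.057143 * 837.229 - 45
     = 2.841667.
Step 4: Ties present; correction factor C = 1 - 30/(14^3 - 14) = 0.989011. Corrected H = 2.841667 / 0.989011 = 2.873241.
Step 5: Under H0, H ~ chi^2(3); p-value = 0.411585.
Step 6: alpha = 0.05. fail to reject H0.

H = 2.8732, df = 3, p = 0.411585, fail to reject H0.


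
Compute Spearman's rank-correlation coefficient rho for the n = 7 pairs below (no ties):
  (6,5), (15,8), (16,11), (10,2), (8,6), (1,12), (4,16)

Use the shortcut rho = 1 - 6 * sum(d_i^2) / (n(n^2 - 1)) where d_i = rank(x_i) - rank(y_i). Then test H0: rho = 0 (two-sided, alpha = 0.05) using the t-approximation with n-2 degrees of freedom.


Step 1: Rank x and y separately (midranks; no ties here).
rank(x): 6->3, 15->6, 16->7, 10->5, 8->4, 1->1, 4->2
rank(y): 5->2, 8->4, 11->5, 2->1, 6->3, 12->6, 16->7
Step 2: d_i = R_x(i) - R_y(i); compute d_i^2.
  (3-2)^2=1, (6-4)^2=4, (7-5)^2=4, (5-1)^2=16, (4-3)^2=1, (1-6)^2=25, (2-7)^2=25
sum(d^2) = 76.
Step 3: rho = 1 - 6*76 / (7*(7^2 - 1)) = 1 - 456/336 = -0.357143.
Step 4: Under H0, t = rho * sqrt((n-2)/(1-rho^2)) = -0.8550 ~ t(5).
Step 5: Two-sided p-value from the t-distribution with 5 df = 0.431611.
Step 6: alpha = 0.05. fail to reject H0.

rho = -0.3571, p = 0.431611, fail to reject H0 at alpha = 0.05.


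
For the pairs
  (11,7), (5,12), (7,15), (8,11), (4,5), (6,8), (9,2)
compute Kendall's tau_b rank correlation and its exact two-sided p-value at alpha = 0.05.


Step 1: Enumerate the 21 unordered pairs (i,j) with i<j and classify each by sign(x_j-x_i) * sign(y_j-y_i).
  (1,2):dx=-6,dy=+5->D; (1,3):dx=-4,dy=+8->D; (1,4):dx=-3,dy=+4->D; (1,5):dx=-7,dy=-2->C
  (1,6):dx=-5,dy=+1->D; (1,7):dx=-2,dy=-5->C; (2,3):dx=+2,dy=+3->C; (2,4):dx=+3,dy=-1->D
  (2,5):dx=-1,dy=-7->C; (2,6):dx=+1,dy=-4->D; (2,7):dx=+4,dy=-10->D; (3,4):dx=+1,dy=-4->D
  (3,5):dx=-3,dy=-10->C; (3,6):dx=-1,dy=-7->C; (3,7):dx=+2,dy=-13->D; (4,5):dx=-4,dy=-6->C
  (4,6):dx=-2,dy=-3->C; (4,7):dx=+1,dy=-9->D; (5,6):dx=+2,dy=+3->C; (5,7):dx=+5,dy=-3->D
  (6,7):dx=+3,dy=-6->D
Step 2: C = 9, D = 12, total pairs = 21.
Step 3: tau = (C - D)/(n(n-1)/2) = (9 - 12)/21 = -0.142857.
Step 4: Exact two-sided p-value (enumerate n! = 5040 permutations of y under H0): p = 0.772619.
Step 5: alpha = 0.05. fail to reject H0.

tau_b = -0.1429 (C=9, D=12), p = 0.772619, fail to reject H0.


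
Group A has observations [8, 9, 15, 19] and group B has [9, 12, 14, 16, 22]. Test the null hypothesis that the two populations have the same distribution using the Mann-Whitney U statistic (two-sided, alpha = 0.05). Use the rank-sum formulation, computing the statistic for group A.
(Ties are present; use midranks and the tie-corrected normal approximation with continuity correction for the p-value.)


Step 1: Combine and sort all 9 observations; assign midranks.
sorted (value, group): (8,X), (9,X), (9,Y), (12,Y), (14,Y), (15,X), (16,Y), (19,X), (22,Y)
ranks: 8->1, 9->2.5, 9->2.5, 12->4, 14->5, 15->6, 16->7, 19->8, 22->9
Step 2: Rank sum for X: R1 = 1 + 2.5 + 6 + 8 = 17.5.
Step 3: U_X = R1 - n1(n1+1)/2 = 17.5 - 4*5/2 = 17.5 - 10 = 7.5.
       U_Y = n1*n2 - U_X = 20 - 7.5 = 12.5.
Step 4: Ties are present, so use the tie-corrected normal approximation (with continuity correction) for the p-value.
Step 5: p-value = 0.622753; compare to alpha = 0.05. fail to reject H0.

U_X = 7.5, p = 0.622753, fail to reject H0 at alpha = 0.05.


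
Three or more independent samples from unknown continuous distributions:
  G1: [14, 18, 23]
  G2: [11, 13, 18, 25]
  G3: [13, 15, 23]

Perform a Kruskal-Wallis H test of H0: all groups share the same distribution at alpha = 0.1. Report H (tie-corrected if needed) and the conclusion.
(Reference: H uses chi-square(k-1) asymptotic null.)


Step 1: Combine all N = 10 observations and assign midranks.
sorted (value, group, rank): (11,G2,1), (13,G2,2.5), (13,G3,2.5), (14,G1,4), (15,G3,5), (18,G1,6.5), (18,G2,6.5), (23,G1,8.5), (23,G3,8.5), (25,G2,10)
Step 2: Sum ranks within each group.
R_1 = 19 (n_1 = 3)
R_2 = 20 (n_2 = 4)
R_3 = 16 (n_3 = 3)
Step 3: H = 12/(N(N+1)) * sum(R_i^2/n_i) - 3(N+1)
     = 12/(10*11) * (19^2/3 + 20^2/4 + 16^2/3) - 3*11
     = 0.109091 * 305.667 - 33
     = 0.345455.
Step 4: Ties present; correction factor C = 1 - 18/(10^3 - 10) = 0.981818. Corrected H = 0.345455 / 0.981818 = 0.351852.
Step 5: Under H0, H ~ chi^2(2); p-value = 0.838680.
Step 6: alpha = 0.1. fail to reject H0.

H = 0.3519, df = 2, p = 0.838680, fail to reject H0.


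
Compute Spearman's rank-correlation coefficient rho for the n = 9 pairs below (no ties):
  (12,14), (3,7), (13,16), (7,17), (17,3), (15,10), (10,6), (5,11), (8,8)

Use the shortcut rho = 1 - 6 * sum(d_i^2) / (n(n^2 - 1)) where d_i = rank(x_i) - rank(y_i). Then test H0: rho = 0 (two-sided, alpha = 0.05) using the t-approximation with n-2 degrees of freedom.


Step 1: Rank x and y separately (midranks; no ties here).
rank(x): 12->6, 3->1, 13->7, 7->3, 17->9, 15->8, 10->5, 5->2, 8->4
rank(y): 14->7, 7->3, 16->8, 17->9, 3->1, 10->5, 6->2, 11->6, 8->4
Step 2: d_i = R_x(i) - R_y(i); compute d_i^2.
  (6-7)^2=1, (1-3)^2=4, (7-8)^2=1, (3-9)^2=36, (9-1)^2=64, (8-5)^2=9, (5-2)^2=9, (2-6)^2=16, (4-4)^2=0
sum(d^2) = 140.
Step 3: rho = 1 - 6*140 / (9*(9^2 - 1)) = 1 - 840/720 = -0.166667.
Step 4: Under H0, t = rho * sqrt((n-2)/(1-rho^2)) = -0.4472 ~ t(7).
Step 5: Two-sided p-value from the t-distribution with 7 df = 0.668231.
Step 6: alpha = 0.05. fail to reject H0.

rho = -0.1667, p = 0.668231, fail to reject H0 at alpha = 0.05.
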